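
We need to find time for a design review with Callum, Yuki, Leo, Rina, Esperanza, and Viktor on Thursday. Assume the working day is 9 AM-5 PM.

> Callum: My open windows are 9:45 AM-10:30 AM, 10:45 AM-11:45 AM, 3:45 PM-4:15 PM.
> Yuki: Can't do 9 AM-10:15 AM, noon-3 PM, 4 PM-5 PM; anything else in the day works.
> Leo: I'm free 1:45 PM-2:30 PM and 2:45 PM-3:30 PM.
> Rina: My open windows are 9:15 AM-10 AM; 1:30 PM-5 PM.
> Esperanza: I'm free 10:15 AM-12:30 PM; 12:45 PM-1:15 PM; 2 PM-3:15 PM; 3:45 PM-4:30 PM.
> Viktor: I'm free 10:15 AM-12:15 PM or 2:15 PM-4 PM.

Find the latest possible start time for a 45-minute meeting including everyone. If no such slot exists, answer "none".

Callum free: 09:45-10:30, 10:45-11:45, 15:45-16:15.
Yuki free: 10:15-12:00, 15:00-16:00 (invert busy blocks within the working day).
Leo free: 13:45-14:30, 14:45-15:30.
Rina free: 09:15-10:00, 13:30-17:00.
Esperanza free: 10:15-12:30, 12:45-13:15, 14:00-15:15, 15:45-16:30.
Viktor free: 10:15-12:15, 14:15-16:00.
Callum ∩ Yuki: 10:15-10:30, 10:45-11:45, 15:45-16:00.
Callum ∩ Yuki ∩ Leo: ∅.
Callum ∩ Yuki ∩ Leo ∩ Rina: ∅.
Callum ∩ Yuki ∩ Leo ∩ Rina ∩ Esperanza: ∅.
Callum ∩ Yuki ∩ Leo ∩ Rina ∩ Esperanza ∩ Viktor: ∅.
There is no time when everyone is free.
No common window is at least 45 minutes long.

none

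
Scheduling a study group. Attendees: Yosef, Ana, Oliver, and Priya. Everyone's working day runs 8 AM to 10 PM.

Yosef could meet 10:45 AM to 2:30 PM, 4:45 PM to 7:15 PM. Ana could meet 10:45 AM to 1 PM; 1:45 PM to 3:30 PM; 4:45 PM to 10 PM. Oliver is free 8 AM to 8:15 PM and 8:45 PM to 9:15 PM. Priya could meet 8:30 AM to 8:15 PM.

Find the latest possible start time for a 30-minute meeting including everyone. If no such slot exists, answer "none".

Yosef ∩ Ana: 10:45-13:00, 13:45-14:30, 16:45-19:15.
Yosef ∩ Ana ∩ Oliver: 10:45-13:00, 13:45-14:30, 16:45-19:15.
Yosef ∩ Ana ∩ Oliver ∩ Priya: 10:45-13:00, 13:45-14:30, 16:45-19:15.
The last common window of at least 30 minutes is 16:45-19:15; a 30-minute meeting can start as late as 18:45 and still end by 19:15.

18:45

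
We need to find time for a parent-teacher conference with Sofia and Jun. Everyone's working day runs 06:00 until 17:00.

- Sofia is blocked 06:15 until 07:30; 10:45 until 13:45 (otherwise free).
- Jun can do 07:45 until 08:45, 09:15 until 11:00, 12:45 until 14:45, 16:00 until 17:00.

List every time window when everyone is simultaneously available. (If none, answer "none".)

Sofia free: 06:00-06:15, 07:30-10:45, 13:45-17:00 (invert busy blocks within the working day).
Jun free: 07:45-08:45, 09:15-11:00, 12:45-14:45, 16:00-17:00.
Sofia ∩ Jun: 07:45-08:45, 09:15-10:45, 13:45-14:45, 16:00-17:00.

07:45-08:45, 09:15-10:45, 13:45-14:45, 16:00-17:00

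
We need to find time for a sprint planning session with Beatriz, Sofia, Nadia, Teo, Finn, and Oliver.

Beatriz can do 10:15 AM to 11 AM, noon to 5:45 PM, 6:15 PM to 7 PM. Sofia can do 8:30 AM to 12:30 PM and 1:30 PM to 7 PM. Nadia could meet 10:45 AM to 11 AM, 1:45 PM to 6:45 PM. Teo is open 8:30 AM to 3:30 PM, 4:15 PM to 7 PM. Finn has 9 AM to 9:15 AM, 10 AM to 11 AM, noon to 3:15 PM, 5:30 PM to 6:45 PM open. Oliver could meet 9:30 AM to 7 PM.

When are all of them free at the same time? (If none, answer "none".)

Beatriz ∩ Sofia: 10:15-11:00, 12:00-12:30, 13:30-17:45, 18:15-19:00.
Beatriz ∩ Sofia ∩ Nadia: 10:45-11:00, 13:45-17:45, 18:15-18:45.
Beatriz ∩ Sofia ∩ Nadia ∩ Teo: 10:45-11:00, 13:45-15:30, 16:15-17:45, 18:15-18:45.
Beatriz ∩ Sofia ∩ Nadia ∩ Teo ∩ Finn: 10:45-11:00, 13:45-15:15, 17:30-17:45, 18:15-18:45.
Beatriz ∩ Sofia ∩ Nadia ∩ Teo ∩ Finn ∩ Oliver: 10:45-11:00, 13:45-15:15, 17:30-17:45, 18:15-18:45.

10:45-11:00, 13:45-15:15, 17:30-17:45, 18:15-18:45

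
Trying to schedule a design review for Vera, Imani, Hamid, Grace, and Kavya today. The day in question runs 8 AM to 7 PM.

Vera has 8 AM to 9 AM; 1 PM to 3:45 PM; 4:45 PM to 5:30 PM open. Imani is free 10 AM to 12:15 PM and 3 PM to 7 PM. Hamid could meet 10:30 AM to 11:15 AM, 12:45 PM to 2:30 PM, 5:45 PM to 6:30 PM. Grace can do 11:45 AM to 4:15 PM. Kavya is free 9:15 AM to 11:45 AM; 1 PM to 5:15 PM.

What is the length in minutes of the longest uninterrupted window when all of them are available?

0

Vera ∩ Imani: 15:00-15:45, 16:45-17:30.
Vera ∩ Imani ∩ Hamid: ∅.
Vera ∩ Imani ∩ Hamid ∩ Grace: ∅.
Vera ∩ Imani ∩ Hamid ∩ Grace ∩ Kavya: ∅.
There is no time when everyone is free.
No common window exists, so the longest block is 0 minutes.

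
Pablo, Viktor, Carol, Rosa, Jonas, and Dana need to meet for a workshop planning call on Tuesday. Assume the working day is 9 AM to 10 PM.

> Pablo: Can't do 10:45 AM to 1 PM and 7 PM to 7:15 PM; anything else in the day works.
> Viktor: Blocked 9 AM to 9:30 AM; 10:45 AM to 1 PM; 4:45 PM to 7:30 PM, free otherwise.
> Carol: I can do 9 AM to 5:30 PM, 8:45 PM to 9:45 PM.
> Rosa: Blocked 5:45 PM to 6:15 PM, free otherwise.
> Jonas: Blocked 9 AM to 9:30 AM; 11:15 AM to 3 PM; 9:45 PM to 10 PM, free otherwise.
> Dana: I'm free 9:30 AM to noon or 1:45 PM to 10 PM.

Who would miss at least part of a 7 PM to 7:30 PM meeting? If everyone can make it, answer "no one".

Carol, Pablo, Viktor

Pablo free: 09:00-10:45, 13:00-19:00, 19:15-22:00 (invert busy blocks within the working day).
Viktor free: 09:30-10:45, 13:00-16:45, 19:30-22:00 (invert busy blocks within the working day).
Carol free: 09:00-17:30, 20:45-21:45.
Rosa free: 09:00-17:45, 18:15-22:00 (invert busy blocks within the working day).
Jonas free: 09:30-11:15, 15:00-21:45 (invert busy blocks within the working day).
Dana free: 09:30-12:00, 13:45-22:00.
Pablo: not fully free for 19:00-19:30. Viktor: not fully free for 19:00-19:30. Carol: not fully free for 19:00-19:30. Rosa: free for 19:00-19:30. Jonas: free for 19:00-19:30. Dana: free for 19:00-19:30.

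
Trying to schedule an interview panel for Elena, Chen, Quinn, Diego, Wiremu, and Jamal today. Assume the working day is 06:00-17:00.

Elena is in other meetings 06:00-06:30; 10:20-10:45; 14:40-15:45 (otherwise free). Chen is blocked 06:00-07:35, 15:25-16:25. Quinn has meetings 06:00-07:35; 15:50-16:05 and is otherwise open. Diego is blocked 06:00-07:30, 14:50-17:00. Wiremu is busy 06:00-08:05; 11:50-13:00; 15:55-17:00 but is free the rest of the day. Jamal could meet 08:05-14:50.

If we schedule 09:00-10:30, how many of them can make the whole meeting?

5

Elena free: 06:30-10:20, 10:45-14:40, 15:45-17:00 (invert busy blocks within the working day).
Chen free: 07:35-15:25, 16:25-17:00 (invert busy blocks within the working day).
Quinn free: 07:35-15:50, 16:05-17:00 (invert busy blocks within the working day).
Diego free: 07:30-14:50 (invert busy blocks within the working day).
Wiremu free: 08:05-11:50, 13:00-15:55 (invert busy blocks within the working day).
Jamal free: 08:05-14:50.
Chen, Quinn, Diego, Wiremu, and Jamal can make the full 09:00-10:30 slot — that's 5.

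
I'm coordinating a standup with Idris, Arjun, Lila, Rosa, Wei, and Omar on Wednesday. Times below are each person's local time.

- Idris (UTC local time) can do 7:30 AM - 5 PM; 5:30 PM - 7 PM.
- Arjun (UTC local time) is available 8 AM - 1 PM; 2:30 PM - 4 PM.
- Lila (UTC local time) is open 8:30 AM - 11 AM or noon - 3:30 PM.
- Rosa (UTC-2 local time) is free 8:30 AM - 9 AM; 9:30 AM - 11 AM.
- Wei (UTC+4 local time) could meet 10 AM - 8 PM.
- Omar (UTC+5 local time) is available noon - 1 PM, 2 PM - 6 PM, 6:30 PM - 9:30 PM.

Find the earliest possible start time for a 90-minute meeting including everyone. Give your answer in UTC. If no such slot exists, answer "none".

Idris in UTC: 07:30-17:00, 17:30-19:00.
Arjun in UTC: 08:00-13:00, 14:30-16:00.
Lila in UTC: 08:30-11:00, 12:00-15:30.
Rosa in UTC: 10:30-11:00, 11:30-13:00 (add 2h to convert from UTC-2).
Wei in UTC: 06:00-16:00 (subtract 4h to convert from UTC+4).
Omar in UTC: 07:00-08:00, 09:00-13:00, 13:30-16:30 (subtract 5h to convert from UTC+5).
Idris ∩ Arjun: 08:00-13:00, 14:30-16:00.
Idris ∩ Arjun ∩ Lila: 08:30-11:00, 12:00-13:00, 14:30-15:30.
Idris ∩ Arjun ∩ Lila ∩ Rosa: 10:30-11:00, 12:00-13:00.
Idris ∩ Arjun ∩ Lila ∩ Rosa ∩ Wei: 10:30-11:00, 12:00-13:00.
Idris ∩ Arjun ∩ Lila ∩ Rosa ∩ Wei ∩ Omar: 10:30-11:00, 12:00-13:00.
No common window is at least 90 minutes long.

none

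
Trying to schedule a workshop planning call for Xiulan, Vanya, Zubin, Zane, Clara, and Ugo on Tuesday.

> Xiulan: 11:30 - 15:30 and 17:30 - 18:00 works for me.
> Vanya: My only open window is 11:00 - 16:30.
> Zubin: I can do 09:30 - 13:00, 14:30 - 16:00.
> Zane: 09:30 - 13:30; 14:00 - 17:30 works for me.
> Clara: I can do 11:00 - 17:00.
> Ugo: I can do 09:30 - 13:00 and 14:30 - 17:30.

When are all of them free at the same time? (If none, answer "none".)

11:30-13:00, 14:30-15:30

Xiulan ∩ Vanya: 11:30-15:30.
Xiulan ∩ Vanya ∩ Zubin: 11:30-13:00, 14:30-15:30.
Xiulan ∩ Vanya ∩ Zubin ∩ Zane: 11:30-13:00, 14:30-15:30.
Xiulan ∩ Vanya ∩ Zubin ∩ Zane ∩ Clara: 11:30-13:00, 14:30-15:30.
Xiulan ∩ Vanya ∩ Zubin ∩ Zane ∩ Clara ∩ Ugo: 11:30-13:00, 14:30-15:30.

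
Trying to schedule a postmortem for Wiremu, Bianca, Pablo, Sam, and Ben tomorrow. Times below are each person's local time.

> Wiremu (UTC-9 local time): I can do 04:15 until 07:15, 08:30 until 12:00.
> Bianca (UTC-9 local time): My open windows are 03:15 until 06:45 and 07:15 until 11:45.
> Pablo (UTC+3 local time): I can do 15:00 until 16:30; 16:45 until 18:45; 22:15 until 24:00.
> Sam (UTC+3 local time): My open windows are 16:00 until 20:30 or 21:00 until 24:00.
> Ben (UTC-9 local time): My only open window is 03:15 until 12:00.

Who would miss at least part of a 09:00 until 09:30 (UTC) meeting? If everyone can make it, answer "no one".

Wiremu in UTC: 13:15-16:15, 17:30-21:00 (add 9h to convert from UTC-9).
Bianca in UTC: 12:15-15:45, 16:15-20:45 (add 9h to convert from UTC-9).
Pablo in UTC: 12:00-13:30, 13:45-15:45, 19:15-21:00 (subtract 3h to convert from UTC+3).
Sam in UTC: 13:00-17:30, 18:00-21:00 (subtract 3h to convert from UTC+3).
Ben in UTC: 12:15-21:00 (add 9h to convert from UTC-9).
Wiremu: not fully free for 09:00-09:30. Bianca: not fully free for 09:00-09:30. Pablo: not fully free for 09:00-09:30. Sam: not fully free for 09:00-09:30. Ben: not fully free for 09:00-09:30.

Ben, Bianca, Pablo, Sam, Wiremu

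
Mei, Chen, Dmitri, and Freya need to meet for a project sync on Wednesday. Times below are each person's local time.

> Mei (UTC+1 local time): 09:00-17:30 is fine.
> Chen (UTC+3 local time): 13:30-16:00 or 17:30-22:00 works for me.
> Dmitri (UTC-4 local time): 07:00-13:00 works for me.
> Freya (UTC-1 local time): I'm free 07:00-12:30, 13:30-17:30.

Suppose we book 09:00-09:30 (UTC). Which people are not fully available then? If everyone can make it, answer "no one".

Mei in UTC: 08:00-16:30 (subtract 1h to convert from UTC+1).
Chen in UTC: 10:30-13:00, 14:30-19:00 (subtract 3h to convert from UTC+3).
Dmitri in UTC: 11:00-17:00 (add 4h to convert from UTC-4).
Freya in UTC: 08:00-13:30, 14:30-18:30 (add 1h to convert from UTC-1).
Mei: free for 09:00-09:30. Chen: not fully free for 09:00-09:30. Dmitri: not fully free for 09:00-09:30. Freya: free for 09:00-09:30.

Chen, Dmitri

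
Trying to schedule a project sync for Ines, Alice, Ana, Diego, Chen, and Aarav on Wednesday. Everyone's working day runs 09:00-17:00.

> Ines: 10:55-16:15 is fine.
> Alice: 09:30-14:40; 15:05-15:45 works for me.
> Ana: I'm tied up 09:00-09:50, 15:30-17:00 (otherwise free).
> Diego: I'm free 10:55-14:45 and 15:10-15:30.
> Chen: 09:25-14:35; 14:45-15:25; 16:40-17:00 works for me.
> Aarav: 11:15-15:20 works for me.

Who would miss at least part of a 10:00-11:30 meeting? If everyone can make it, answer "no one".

Ines free: 10:55-16:15.
Alice free: 09:30-14:40, 15:05-15:45.
Ana free: 09:50-15:30 (invert busy blocks within the working day).
Diego free: 10:55-14:45, 15:10-15:30.
Chen free: 09:25-14:35, 14:45-15:25, 16:40-17:00.
Aarav free: 11:15-15:20.
Ines: not fully free for 10:00-11:30. Alice: free for 10:00-11:30. Ana: free for 10:00-11:30. Diego: not fully free for 10:00-11:30. Chen: free for 10:00-11:30. Aarav: not fully free for 10:00-11:30.

Aarav, Diego, Ines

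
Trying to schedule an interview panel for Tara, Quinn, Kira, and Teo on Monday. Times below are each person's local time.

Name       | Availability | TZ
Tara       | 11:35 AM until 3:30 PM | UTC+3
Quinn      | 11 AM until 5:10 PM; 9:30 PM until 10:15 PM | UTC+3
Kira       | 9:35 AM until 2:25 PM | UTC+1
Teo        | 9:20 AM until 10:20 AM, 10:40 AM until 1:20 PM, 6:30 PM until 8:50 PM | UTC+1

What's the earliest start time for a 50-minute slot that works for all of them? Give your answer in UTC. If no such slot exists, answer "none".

Tara in UTC: 08:35-12:30 (subtract 3h to convert from UTC+3).
Quinn in UTC: 08:00-14:10, 18:30-19:15 (subtract 3h to convert from UTC+3).
Kira in UTC: 08:35-13:25 (subtract 1h to convert from UTC+1).
Teo in UTC: 08:20-09:20, 09:40-12:20, 17:30-19:50 (subtract 1h to convert from UTC+1).
Tara ∩ Quinn: 08:35-12:30.
Tara ∩ Quinn ∩ Kira: 08:35-12:30.
Tara ∩ Quinn ∩ Kira ∩ Teo: 08:35-09:20, 09:40-12:20.
Those are the intersection windows.
The first common window of at least 50 minutes is 09:40-12:20, so the earliest start is 09:40.

09:40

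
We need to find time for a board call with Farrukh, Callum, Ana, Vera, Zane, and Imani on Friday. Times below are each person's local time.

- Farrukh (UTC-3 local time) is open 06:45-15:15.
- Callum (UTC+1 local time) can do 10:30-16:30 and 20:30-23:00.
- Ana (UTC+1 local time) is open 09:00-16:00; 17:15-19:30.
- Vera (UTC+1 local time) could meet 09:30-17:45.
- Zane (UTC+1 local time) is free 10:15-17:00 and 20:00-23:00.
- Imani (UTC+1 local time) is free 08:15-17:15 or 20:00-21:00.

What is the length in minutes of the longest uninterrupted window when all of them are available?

315

Farrukh in UTC: 09:45-18:15 (add 3h to convert from UTC-3).
Callum in UTC: 09:30-15:30, 19:30-22:00 (subtract 1h to convert from UTC+1).
Ana in UTC: 08:00-15:00, 16:15-18:30 (subtract 1h to convert from UTC+1).
Vera in UTC: 08:30-16:45 (subtract 1h to convert from UTC+1).
Zane in UTC: 09:15-16:00, 19:00-22:00 (subtract 1h to convert from UTC+1).
Imani in UTC: 07:15-16:15, 19:00-20:00 (subtract 1h to convert from UTC+1).
Farrukh ∩ Callum: 09:45-15:30.
Farrukh ∩ Callum ∩ Ana: 09:45-15:00.
Farrukh ∩ Callum ∩ Ana ∩ Vera: 09:45-15:00.
Farrukh ∩ Callum ∩ Ana ∩ Vera ∩ Zane: 09:45-15:00.
Farrukh ∩ Callum ∩ Ana ∩ Vera ∩ Zane ∩ Imani: 09:45-15:00.
The longest is 09:45-15:00 at 315 minutes.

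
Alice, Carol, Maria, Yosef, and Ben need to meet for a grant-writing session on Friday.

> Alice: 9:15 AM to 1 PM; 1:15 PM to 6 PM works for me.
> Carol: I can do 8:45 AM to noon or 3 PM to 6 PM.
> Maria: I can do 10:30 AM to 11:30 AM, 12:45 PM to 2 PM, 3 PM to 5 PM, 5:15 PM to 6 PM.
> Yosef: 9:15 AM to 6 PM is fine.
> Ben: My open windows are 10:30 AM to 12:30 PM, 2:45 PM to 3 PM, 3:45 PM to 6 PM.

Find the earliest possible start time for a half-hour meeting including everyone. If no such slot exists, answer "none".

Alice ∩ Carol: 09:15-12:00, 15:00-18:00.
Alice ∩ Carol ∩ Maria: 10:30-11:30, 15:00-17:00, 17:15-18:00.
Alice ∩ Carol ∩ Maria ∩ Yosef: 10:30-11:30, 15:00-17:00, 17:15-18:00.
Alice ∩ Carol ∩ Maria ∩ Yosef ∩ Ben: 10:30-11:30, 15:45-17:00, 17:15-18:00.
So the common availability across everyone is 10:30-11:30, 15:45-17:00, 17:15-18:00.
The first common window of at least 30 minutes is 10:30-11:30, so the earliest start is 10:30.

10:30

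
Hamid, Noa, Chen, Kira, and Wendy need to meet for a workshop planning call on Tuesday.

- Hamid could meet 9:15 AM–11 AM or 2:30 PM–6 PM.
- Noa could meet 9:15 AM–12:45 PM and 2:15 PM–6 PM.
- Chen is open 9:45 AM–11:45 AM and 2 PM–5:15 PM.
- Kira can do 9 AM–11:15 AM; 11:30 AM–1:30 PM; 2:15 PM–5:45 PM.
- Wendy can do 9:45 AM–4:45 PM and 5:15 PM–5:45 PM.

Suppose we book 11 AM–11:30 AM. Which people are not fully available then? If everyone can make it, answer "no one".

Hamid: not fully free for 11:00-11:30. Noa: free for 11:00-11:30. Chen: free for 11:00-11:30. Kira: not fully free for 11:00-11:30. Wendy: free for 11:00-11:30.

Hamid, Kira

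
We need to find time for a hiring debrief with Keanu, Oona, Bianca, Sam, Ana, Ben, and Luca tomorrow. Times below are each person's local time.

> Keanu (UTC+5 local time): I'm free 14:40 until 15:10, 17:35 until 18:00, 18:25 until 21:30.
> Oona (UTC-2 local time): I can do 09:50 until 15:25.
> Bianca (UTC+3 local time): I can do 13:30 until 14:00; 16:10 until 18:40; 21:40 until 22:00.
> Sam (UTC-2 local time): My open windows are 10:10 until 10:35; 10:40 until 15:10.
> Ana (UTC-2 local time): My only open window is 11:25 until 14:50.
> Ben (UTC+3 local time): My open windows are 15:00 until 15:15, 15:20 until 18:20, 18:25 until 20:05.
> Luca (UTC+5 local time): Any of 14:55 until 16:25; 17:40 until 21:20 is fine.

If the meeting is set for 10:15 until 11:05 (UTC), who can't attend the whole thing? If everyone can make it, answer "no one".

Keanu in UTC: 09:40-10:10, 12:35-13:00, 13:25-16:30 (subtract 5h to convert from UTC+5).
Oona in UTC: 11:50-17:25 (add 2h to convert from UTC-2).
Bianca in UTC: 10:30-11:00, 13:10-15:40, 18:40-19:00 (subtract 3h to convert from UTC+3).
Sam in UTC: 12:10-12:35, 12:40-17:10 (add 2h to convert from UTC-2).
Ana in UTC: 13:25-16:50 (add 2h to convert from UTC-2).
Ben in UTC: 12:00-12:15, 12:20-15:20, 15:25-17:05 (subtract 3h to convert from UTC+3).
Luca in UTC: 09:55-11:25, 12:40-16:20 (subtract 5h to convert from UTC+5).
Keanu: not fully free for 10:15-11:05. Oona: not fully free for 10:15-11:05. Bianca: not fully free for 10:15-11:05. Sam: not fully free for 10:15-11:05. Ana: not fully free for 10:15-11:05. Ben: not fully free for 10:15-11:05. Luca: free for 10:15-11:05.

Ana, Ben, Bianca, Keanu, Oona, Sam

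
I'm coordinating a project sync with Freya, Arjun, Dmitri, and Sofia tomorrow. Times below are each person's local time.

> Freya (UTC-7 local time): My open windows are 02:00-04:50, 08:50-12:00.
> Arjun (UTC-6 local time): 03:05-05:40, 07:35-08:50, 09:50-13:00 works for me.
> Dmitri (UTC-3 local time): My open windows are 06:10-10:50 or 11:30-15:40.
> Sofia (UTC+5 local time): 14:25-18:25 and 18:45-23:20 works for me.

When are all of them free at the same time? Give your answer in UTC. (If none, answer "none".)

Freya in UTC: 09:00-11:50, 15:50-19:00 (add 7h to convert from UTC-7).
Arjun in UTC: 09:05-11:40, 13:35-14:50, 15:50-19:00 (add 6h to convert from UTC-6).
Dmitri in UTC: 09:10-13:50, 14:30-18:40 (add 3h to convert from UTC-3).
Sofia in UTC: 09:25-13:25, 13:45-18:20 (subtract 5h to convert from UTC+5).
Freya ∩ Arjun: 09:05-11:40, 15:50-19:00.
Freya ∩ Arjun ∩ Dmitri: 09:10-11:40, 15:50-18:40.
Freya ∩ Arjun ∩ Dmitri ∩ Sofia: 09:25-11:40, 15:50-18:20.

09:25-11:40, 15:50-18:20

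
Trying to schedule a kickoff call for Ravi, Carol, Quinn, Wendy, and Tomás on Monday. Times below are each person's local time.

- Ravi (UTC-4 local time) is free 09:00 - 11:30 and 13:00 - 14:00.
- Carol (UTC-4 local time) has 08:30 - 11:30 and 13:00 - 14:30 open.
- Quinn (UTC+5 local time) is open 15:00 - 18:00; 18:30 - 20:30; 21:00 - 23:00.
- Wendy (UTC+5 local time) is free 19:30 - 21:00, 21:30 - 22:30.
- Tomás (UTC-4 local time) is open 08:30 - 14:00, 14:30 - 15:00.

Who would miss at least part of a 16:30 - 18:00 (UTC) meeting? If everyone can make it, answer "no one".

Ravi in UTC: 13:00-15:30, 17:00-18:00 (add 4h to convert from UTC-4).
Carol in UTC: 12:30-15:30, 17:00-18:30 (add 4h to convert from UTC-4).
Quinn in UTC: 10:00-13:00, 13:30-15:30, 16:00-18:00 (subtract 5h to convert from UTC+5).
Wendy in UTC: 14:30-16:00, 16:30-17:30 (subtract 5h to convert from UTC+5).
Tomás in UTC: 12:30-18:00, 18:30-19:00 (add 4h to convert from UTC-4).
Ravi: not fully free for 16:30-18:00. Carol: not fully free for 16:30-18:00. Quinn: free for 16:30-18:00. Wendy: not fully free for 16:30-18:00. Tomás: free for 16:30-18:00.

Carol, Ravi, Wendy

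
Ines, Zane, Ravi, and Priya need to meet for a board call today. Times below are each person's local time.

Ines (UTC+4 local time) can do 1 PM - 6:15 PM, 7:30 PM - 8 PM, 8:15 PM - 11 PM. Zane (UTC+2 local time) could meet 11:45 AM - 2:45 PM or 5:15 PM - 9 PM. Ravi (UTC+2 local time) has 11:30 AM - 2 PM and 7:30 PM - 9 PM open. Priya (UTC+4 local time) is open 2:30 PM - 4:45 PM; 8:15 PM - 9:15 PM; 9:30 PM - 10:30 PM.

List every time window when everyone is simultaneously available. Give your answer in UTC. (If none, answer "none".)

Ines in UTC: 09:00-14:15, 15:30-16:00, 16:15-19:00 (subtract 4h to convert from UTC+4).
Zane in UTC: 09:45-12:45, 15:15-19:00 (subtract 2h to convert from UTC+2).
Ravi in UTC: 09:30-12:00, 17:30-19:00 (subtract 2h to convert from UTC+2).
Priya in UTC: 10:30-12:45, 16:15-17:15, 17:30-18:30 (subtract 4h to convert from UTC+4).
Ines ∩ Zane: 09:45-12:45, 15:30-16:00, 16:15-19:00.
Ines ∩ Zane ∩ Ravi: 09:45-12:00, 17:30-19:00.
Ines ∩ Zane ∩ Ravi ∩ Priya: 10:30-12:00, 17:30-18:30.
So the common availability across everyone is 10:30-12:00, 17:30-18:30.

10:30-12:00, 17:30-18:30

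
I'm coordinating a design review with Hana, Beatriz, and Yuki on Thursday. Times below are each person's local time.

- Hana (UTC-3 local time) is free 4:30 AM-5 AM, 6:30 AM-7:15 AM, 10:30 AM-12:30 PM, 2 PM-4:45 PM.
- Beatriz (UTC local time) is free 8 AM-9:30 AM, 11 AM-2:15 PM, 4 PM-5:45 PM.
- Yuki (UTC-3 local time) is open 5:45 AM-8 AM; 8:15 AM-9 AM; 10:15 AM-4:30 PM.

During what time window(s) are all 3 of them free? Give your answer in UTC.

13:30-14:15, 17:00-17:45

Hana in UTC: 07:30-08:00, 09:30-10:15, 13:30-15:30, 17:00-19:45 (add 3h to convert from UTC-3).
Beatriz in UTC: 08:00-09:30, 11:00-14:15, 16:00-17:45.
Yuki in UTC: 08:45-11:00, 11:15-12:00, 13:15-19:30 (add 3h to convert from UTC-3).
Hana ∩ Beatriz: 13:30-14:15, 17:00-17:45.
Hana ∩ Beatriz ∩ Yuki: 13:30-14:15, 17:00-17:45.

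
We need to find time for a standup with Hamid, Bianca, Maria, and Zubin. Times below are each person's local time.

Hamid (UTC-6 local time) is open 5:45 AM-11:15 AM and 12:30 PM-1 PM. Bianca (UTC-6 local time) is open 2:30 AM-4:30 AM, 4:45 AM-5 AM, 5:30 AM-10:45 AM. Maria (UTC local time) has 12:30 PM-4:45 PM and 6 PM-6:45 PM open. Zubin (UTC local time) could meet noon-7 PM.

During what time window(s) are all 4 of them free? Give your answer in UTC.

Hamid in UTC: 11:45-17:15, 18:30-19:00 (add 6h to convert from UTC-6).
Bianca in UTC: 08:30-10:30, 10:45-11:00, 11:30-16:45 (add 6h to convert from UTC-6).
Maria in UTC: 12:30-16:45, 18:00-18:45.
Zubin in UTC: 12:00-19:00.
Hamid ∩ Bianca: 11:45-16:45.
Hamid ∩ Bianca ∩ Maria: 12:30-16:45.
Hamid ∩ Bianca ∩ Maria ∩ Zubin: 12:30-16:45.
Those are the intersection windows.

12:30-16:45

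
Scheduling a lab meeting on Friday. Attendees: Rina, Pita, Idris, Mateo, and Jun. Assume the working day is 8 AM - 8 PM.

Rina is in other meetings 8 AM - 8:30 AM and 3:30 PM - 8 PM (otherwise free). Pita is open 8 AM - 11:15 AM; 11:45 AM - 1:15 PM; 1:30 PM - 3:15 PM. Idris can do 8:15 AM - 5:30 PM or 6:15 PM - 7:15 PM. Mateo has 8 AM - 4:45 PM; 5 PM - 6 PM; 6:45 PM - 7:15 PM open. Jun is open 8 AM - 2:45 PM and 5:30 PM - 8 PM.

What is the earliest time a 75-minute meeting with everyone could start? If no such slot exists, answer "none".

Rina free: 08:30-15:30 (invert busy blocks within the working day).
Pita free: 08:00-11:15, 11:45-13:15, 13:30-15:15.
Idris free: 08:15-17:30, 18:15-19:15.
Mateo free: 08:00-16:45, 17:00-18:00, 18:45-19:15.
Jun free: 08:00-14:45, 17:30-20:00.
Rina ∩ Pita: 08:30-11:15, 11:45-13:15, 13:30-15:15.
Rina ∩ Pita ∩ Idris: 08:30-11:15, 11:45-13:15, 13:30-15:15.
Rina ∩ Pita ∩ Idris ∩ Mateo: 08:30-11:15, 11:45-13:15, 13:30-15:15.
Rina ∩ Pita ∩ Idris ∩ Mateo ∩ Jun: 08:30-11:15, 11:45-13:15, 13:30-14:45.
The first common window of at least 75 minutes is 08:30-11:15, so the earliest start is 08:30.

08:30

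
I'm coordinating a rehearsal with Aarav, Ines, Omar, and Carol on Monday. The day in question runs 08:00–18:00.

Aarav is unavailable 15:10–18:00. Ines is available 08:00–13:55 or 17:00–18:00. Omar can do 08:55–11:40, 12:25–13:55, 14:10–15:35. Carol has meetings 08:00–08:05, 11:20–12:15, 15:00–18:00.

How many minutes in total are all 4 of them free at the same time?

Aarav free: 08:00-15:10 (invert busy blocks within the working day).
Ines free: 08:00-13:55, 17:00-18:00.
Omar free: 08:55-11:40, 12:25-13:55, 14:10-15:35.
Carol free: 08:05-11:20, 12:15-15:00 (invert busy blocks within the working day).
Aarav ∩ Ines: 08:00-13:55.
Aarav ∩ Ines ∩ Omar: 08:55-11:40, 12:25-13:55.
Aarav ∩ Ines ∩ Omar ∩ Carol: 08:55-11:20, 12:25-13:55.
So the common availability across everyone is 08:55-11:20, 12:25-13:55.
Summing the common windows: 145 + 90 = 235 minutes.

235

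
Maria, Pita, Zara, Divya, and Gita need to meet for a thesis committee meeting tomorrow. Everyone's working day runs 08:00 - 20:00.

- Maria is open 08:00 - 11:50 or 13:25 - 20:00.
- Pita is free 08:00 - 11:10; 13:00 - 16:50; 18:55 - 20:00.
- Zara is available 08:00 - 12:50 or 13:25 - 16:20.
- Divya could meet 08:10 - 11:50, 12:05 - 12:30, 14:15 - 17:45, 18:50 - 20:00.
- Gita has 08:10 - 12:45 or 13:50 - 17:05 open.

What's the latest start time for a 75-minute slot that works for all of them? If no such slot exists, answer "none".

Maria ∩ Pita: 08:00-11:10, 13:25-16:50, 18:55-20:00.
Maria ∩ Pita ∩ Zara: 08:00-11:10, 13:25-16:20.
Maria ∩ Pita ∩ Zara ∩ Divya: 08:10-11:10, 14:15-16:20.
Maria ∩ Pita ∩ Zara ∩ Divya ∩ Gita: 08:10-11:10, 14:15-16:20.
The last common window of at least 75 minutes is 14:15-16:20; a 75-minute meeting can start as late as 15:05 and still end by 16:20.

15:05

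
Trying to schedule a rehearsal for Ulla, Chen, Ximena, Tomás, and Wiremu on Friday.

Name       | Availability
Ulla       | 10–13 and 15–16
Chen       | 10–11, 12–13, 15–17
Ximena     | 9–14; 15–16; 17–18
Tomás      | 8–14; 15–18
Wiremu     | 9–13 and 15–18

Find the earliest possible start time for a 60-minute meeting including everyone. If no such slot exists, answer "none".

10:00

Ulla ∩ Chen: 10:00-11:00, 12:00-13:00, 15:00-16:00.
Ulla ∩ Chen ∩ Ximena: 10:00-11:00, 12:00-13:00, 15:00-16:00.
Ulla ∩ Chen ∩ Ximena ∩ Tomás: 10:00-11:00, 12:00-13:00, 15:00-16:00.
Ulla ∩ Chen ∩ Ximena ∩ Tomás ∩ Wiremu: 10:00-11:00, 12:00-13:00, 15:00-16:00.
The first common window of at least 60 minutes is 10:00-11:00, so the earliest start is 10:00.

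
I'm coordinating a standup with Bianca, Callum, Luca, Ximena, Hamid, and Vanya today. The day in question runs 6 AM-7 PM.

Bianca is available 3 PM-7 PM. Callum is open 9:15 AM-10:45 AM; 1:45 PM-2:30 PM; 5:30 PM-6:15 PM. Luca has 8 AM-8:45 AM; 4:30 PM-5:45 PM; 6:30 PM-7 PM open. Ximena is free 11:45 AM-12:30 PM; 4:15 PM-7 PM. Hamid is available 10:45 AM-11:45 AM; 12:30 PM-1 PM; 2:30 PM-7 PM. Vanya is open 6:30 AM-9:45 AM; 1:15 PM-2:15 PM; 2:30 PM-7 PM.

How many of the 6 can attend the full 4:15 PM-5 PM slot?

4

Bianca, Ximena, Hamid, and Vanya can make the full 16:15-17:00 slot — that's 4.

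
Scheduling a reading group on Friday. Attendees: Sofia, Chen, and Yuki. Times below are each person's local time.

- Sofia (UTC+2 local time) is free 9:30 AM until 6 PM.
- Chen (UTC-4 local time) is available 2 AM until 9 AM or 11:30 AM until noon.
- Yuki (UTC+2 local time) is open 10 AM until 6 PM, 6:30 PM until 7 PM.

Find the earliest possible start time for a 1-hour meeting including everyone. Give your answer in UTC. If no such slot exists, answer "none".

Sofia in UTC: 07:30-16:00 (subtract 2h to convert from UTC+2).
Chen in UTC: 06:00-13:00, 15:30-16:00 (add 4h to convert from UTC-4).
Yuki in UTC: 08:00-16:00, 16:30-17:00 (subtract 2h to convert from UTC+2).
Sofia ∩ Chen: 07:30-13:00, 15:30-16:00.
Sofia ∩ Chen ∩ Yuki: 08:00-13:00, 15:30-16:00.
The first common window of at least 60 minutes is 08:00-13:00, so the earliest start is 08:00.

08:00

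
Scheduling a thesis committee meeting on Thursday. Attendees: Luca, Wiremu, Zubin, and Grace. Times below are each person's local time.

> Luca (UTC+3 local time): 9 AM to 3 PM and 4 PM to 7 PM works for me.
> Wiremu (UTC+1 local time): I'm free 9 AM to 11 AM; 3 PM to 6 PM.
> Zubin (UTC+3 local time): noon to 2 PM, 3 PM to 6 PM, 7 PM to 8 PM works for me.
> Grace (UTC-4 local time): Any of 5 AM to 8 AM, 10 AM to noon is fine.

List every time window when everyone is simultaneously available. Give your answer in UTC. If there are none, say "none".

09:00-10:00, 14:00-15:00

Luca in UTC: 06:00-12:00, 13:00-16:00 (subtract 3h to convert from UTC+3).
Wiremu in UTC: 08:00-10:00, 14:00-17:00 (subtract 1h to convert from UTC+1).
Zubin in UTC: 09:00-11:00, 12:00-15:00, 16:00-17:00 (subtract 3h to convert from UTC+3).
Grace in UTC: 09:00-12:00, 14:00-16:00 (add 4h to convert from UTC-4).
Luca ∩ Wiremu: 08:00-10:00, 14:00-16:00.
Luca ∩ Wiremu ∩ Zubin: 09:00-10:00, 14:00-15:00.
Luca ∩ Wiremu ∩ Zubin ∩ Grace: 09:00-10:00, 14:00-15:00.
Those are the intersection windows.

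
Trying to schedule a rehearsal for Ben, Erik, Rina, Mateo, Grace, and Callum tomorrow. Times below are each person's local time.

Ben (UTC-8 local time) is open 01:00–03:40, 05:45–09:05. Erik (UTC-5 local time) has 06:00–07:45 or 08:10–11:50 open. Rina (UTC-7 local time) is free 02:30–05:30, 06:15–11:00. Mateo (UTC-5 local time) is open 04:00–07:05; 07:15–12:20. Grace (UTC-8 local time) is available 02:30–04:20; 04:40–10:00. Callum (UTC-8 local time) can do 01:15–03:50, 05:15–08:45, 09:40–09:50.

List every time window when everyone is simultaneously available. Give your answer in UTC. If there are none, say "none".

Ben in UTC: 09:00-11:40, 13:45-17:05 (add 8h to convert from UTC-8).
Erik in UTC: 11:00-12:45, 13:10-16:50 (add 5h to convert from UTC-5).
Rina in UTC: 09:30-12:30, 13:15-18:00 (add 7h to convert from UTC-7).
Mateo in UTC: 09:00-12:05, 12:15-17:20 (add 5h to convert from UTC-5).
Grace in UTC: 10:30-12:20, 12:40-18:00 (add 8h to convert from UTC-8).
Callum in UTC: 09:15-11:50, 13:15-16:45, 17:40-17:50 (add 8h to convert from UTC-8).
Ben ∩ Erik: 11:00-11:40, 13:45-16:50.
Ben ∩ Erik ∩ Rina: 11:00-11:40, 13:45-16:50.
Ben ∩ Erik ∩ Rina ∩ Mateo: 11:00-11:40, 13:45-16:50.
Ben ∩ Erik ∩ Rina ∩ Mateo ∩ Grace: 11:00-11:40, 13:45-16:50.
Ben ∩ Erik ∩ Rina ∩ Mateo ∩ Grace ∩ Callum: 11:00-11:40, 13:45-16:45.

11:00-11:40, 13:45-16:45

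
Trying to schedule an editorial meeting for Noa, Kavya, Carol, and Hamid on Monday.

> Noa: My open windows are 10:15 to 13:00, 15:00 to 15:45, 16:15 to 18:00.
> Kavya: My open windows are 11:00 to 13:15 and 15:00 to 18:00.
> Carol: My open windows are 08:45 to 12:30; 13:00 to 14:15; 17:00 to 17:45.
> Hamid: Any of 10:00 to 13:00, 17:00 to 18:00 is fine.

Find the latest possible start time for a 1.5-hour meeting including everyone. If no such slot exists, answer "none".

11:00

Noa ∩ Kavya: 11:00-13:00, 15:00-15:45, 16:15-18:00.
Noa ∩ Kavya ∩ Carol: 11:00-12:30, 17:00-17:45.
Noa ∩ Kavya ∩ Carol ∩ Hamid: 11:00-12:30, 17:00-17:45.
The last common window of at least 90 minutes is 11:00-12:30; a 90-minute meeting can start as late as 11:00 and still end by 12:30.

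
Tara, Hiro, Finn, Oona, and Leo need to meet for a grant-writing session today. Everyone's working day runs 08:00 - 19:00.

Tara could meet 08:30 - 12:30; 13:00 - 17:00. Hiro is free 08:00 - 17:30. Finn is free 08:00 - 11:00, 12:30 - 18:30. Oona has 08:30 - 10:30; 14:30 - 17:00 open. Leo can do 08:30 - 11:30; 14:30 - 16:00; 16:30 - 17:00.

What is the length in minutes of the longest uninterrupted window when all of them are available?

Tara ∩ Hiro: 08:30-12:30, 13:00-17:00.
Tara ∩ Hiro ∩ Finn: 08:30-11:00, 13:00-17:00.
Tara ∩ Hiro ∩ Finn ∩ Oona: 08:30-10:30, 14:30-17:00.
Tara ∩ Hiro ∩ Finn ∩ Oona ∩ Leo: 08:30-10:30, 14:30-16:00, 16:30-17:00.
The longest is 08:30-10:30 at 120 minutes.

120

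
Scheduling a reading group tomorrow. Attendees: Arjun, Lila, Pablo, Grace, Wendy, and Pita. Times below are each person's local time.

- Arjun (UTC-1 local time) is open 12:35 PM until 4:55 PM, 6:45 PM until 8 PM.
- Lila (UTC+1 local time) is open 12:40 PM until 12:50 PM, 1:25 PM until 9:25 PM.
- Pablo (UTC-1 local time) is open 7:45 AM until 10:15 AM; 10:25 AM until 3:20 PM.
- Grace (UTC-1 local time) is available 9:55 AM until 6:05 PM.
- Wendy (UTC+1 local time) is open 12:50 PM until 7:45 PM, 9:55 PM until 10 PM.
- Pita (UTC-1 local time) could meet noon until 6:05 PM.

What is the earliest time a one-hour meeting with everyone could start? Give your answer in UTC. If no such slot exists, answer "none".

13:35

Arjun in UTC: 13:35-17:55, 19:45-21:00 (add 1h to convert from UTC-1).
Lila in UTC: 11:40-11:50, 12:25-20:25 (subtract 1h to convert from UTC+1).
Pablo in UTC: 08:45-11:15, 11:25-16:20 (add 1h to convert from UTC-1).
Grace in UTC: 10:55-19:05 (add 1h to convert from UTC-1).
Wendy in UTC: 11:50-18:45, 20:55-21:00 (subtract 1h to convert from UTC+1).
Pita in UTC: 13:00-19:05 (add 1h to convert from UTC-1).
Arjun ∩ Lila: 13:35-17:55, 19:45-20:25.
Arjun ∩ Lila ∩ Pablo: 13:35-16:20.
Arjun ∩ Lila ∩ Pablo ∩ Grace: 13:35-16:20.
Arjun ∩ Lila ∩ Pablo ∩ Grace ∩ Wendy: 13:35-16:20.
Arjun ∩ Lila ∩ Pablo ∩ Grace ∩ Wendy ∩ Pita: 13:35-16:20.
So the common availability across everyone is 13:35-16:20.
The first common window of at least 60 minutes is 13:35-16:20, so the earliest start is 13:35.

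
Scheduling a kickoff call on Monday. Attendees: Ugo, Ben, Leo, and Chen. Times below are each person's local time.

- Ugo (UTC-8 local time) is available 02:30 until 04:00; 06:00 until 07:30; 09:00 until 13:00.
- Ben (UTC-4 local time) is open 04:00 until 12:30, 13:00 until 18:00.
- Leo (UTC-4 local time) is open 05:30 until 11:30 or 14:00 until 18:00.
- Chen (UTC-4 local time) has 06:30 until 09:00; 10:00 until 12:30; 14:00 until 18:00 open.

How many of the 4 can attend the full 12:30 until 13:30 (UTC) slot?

Ugo in UTC: 10:30-12:00, 14:00-15:30, 17:00-21:00 (add 8h to convert from UTC-8).
Ben in UTC: 08:00-16:30, 17:00-22:00 (add 4h to convert from UTC-4).
Leo in UTC: 09:30-15:30, 18:00-22:00 (add 4h to convert from UTC-4).
Chen in UTC: 10:30-13:00, 14:00-16:30, 18:00-22:00 (add 4h to convert from UTC-4).
Ben and Leo can make the full 12:30-13:30 slot — that's 2.

2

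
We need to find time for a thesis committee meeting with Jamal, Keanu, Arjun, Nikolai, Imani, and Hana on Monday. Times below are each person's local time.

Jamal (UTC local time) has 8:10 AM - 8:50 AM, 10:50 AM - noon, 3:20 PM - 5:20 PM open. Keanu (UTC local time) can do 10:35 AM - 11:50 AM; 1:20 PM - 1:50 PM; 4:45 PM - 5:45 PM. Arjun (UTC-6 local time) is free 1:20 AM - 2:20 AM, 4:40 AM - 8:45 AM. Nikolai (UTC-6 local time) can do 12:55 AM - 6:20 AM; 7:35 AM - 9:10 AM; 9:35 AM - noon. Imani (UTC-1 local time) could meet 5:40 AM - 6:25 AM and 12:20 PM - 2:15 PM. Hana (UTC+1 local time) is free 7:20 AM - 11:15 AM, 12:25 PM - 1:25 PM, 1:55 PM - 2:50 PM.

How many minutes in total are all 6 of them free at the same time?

Jamal in UTC: 08:10-08:50, 10:50-12:00, 15:20-17:20.
Keanu in UTC: 10:35-11:50, 13:20-13:50, 16:45-17:45.
Arjun in UTC: 07:20-08:20, 10:40-14:45 (add 6h to convert from UTC-6).
Nikolai in UTC: 06:55-12:20, 13:35-15:10, 15:35-18:00 (add 6h to convert from UTC-6).
Imani in UTC: 06:40-07:25, 13:20-15:15 (add 1h to convert from UTC-1).
Hana in UTC: 06:20-10:15, 11:25-12:25, 12:55-13:50 (subtract 1h to convert from UTC+1).
Jamal ∩ Keanu: 10:50-11:50, 16:45-17:20.
Jamal ∩ Keanu ∩ Arjun: 10:50-11:50.
Jamal ∩ Keanu ∩ Arjun ∩ Nikolai: 10:50-11:50.
Jamal ∩ Keanu ∩ Arjun ∩ Nikolai ∩ Imani: ∅.
Jamal ∩ Keanu ∩ Arjun ∩ Nikolai ∩ Imani ∩ Hana: ∅.
There is no time when everyone is free.
There is no common window, so the total is 0 minutes.

0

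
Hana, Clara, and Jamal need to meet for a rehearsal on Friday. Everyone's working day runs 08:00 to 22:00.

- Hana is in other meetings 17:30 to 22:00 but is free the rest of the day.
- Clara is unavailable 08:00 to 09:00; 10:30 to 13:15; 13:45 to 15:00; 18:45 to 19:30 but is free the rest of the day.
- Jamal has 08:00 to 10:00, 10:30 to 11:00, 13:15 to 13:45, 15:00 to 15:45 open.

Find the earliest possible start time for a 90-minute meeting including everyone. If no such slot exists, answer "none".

Hana free: 08:00-17:30 (invert busy blocks within the working day).
Clara free: 09:00-10:30, 13:15-13:45, 15:00-18:45, 19:30-22:00 (invert busy blocks within the working day).
Jamal free: 08:00-10:00, 10:30-11:00, 13:15-13:45, 15:00-15:45.
Hana ∩ Clara: 09:00-10:30, 13:15-13:45, 15:00-17:30.
Hana ∩ Clara ∩ Jamal: 09:00-10:00, 13:15-13:45, 15:00-15:45.
No common window is at least 90 minutes long.

none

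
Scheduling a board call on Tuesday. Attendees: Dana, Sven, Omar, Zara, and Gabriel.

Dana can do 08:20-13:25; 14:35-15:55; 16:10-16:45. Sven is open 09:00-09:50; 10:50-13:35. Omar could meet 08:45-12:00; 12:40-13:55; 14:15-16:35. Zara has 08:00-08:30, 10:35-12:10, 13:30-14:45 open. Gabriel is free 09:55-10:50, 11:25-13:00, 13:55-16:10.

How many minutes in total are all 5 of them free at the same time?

Dana ∩ Sven: 09:00-09:50, 10:50-13:25.
Dana ∩ Sven ∩ Omar: 09:00-09:50, 10:50-12:00, 12:40-13:25.
Dana ∩ Sven ∩ Omar ∩ Zara: 10:50-12:00.
Dana ∩ Sven ∩ Omar ∩ Zara ∩ Gabriel: 11:25-12:00.
That's a single block of 35 minutes.

35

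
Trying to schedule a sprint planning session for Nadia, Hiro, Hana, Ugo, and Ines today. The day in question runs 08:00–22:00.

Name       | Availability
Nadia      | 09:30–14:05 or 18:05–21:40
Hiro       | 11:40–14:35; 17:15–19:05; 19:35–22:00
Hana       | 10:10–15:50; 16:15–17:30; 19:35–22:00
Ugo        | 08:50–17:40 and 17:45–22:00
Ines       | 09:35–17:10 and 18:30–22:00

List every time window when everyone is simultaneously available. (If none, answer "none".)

Nadia ∩ Hiro: 11:40-14:05, 18:05-19:05, 19:35-21:40.
Nadia ∩ Hiro ∩ Hana: 11:40-14:05, 19:35-21:40.
Nadia ∩ Hiro ∩ Hana ∩ Ugo: 11:40-14:05, 19:35-21:40.
Nadia ∩ Hiro ∩ Hana ∩ Ugo ∩ Ines: 11:40-14:05, 19:35-21:40.
So the common availability across everyone is 11:40-14:05, 19:35-21:40.

11:40-14:05, 19:35-21:40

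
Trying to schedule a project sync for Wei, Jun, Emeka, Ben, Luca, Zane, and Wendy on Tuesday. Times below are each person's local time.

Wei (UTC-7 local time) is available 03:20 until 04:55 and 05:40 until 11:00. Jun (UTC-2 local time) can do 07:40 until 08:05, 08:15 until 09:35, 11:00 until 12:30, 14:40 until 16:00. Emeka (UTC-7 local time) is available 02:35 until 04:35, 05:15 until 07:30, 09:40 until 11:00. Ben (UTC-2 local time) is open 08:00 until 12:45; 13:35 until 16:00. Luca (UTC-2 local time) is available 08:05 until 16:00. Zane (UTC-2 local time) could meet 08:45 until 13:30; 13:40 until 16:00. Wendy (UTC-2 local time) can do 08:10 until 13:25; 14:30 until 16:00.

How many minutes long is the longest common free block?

Wei in UTC: 10:20-11:55, 12:40-18:00 (add 7h to convert from UTC-7).
Jun in UTC: 09:40-10:05, 10:15-11:35, 13:00-14:30, 16:40-18:00 (add 2h to convert from UTC-2).
Emeka in UTC: 09:35-11:35, 12:15-14:30, 16:40-18:00 (add 7h to convert from UTC-7).
Ben in UTC: 10:00-14:45, 15:35-18:00 (add 2h to convert from UTC-2).
Luca in UTC: 10:05-18:00 (add 2h to convert from UTC-2).
Zane in UTC: 10:45-15:30, 15:40-18:00 (add 2h to convert from UTC-2).
Wendy in UTC: 10:10-15:25, 16:30-18:00 (add 2h to convert from UTC-2).
Wei ∩ Jun: 10:20-11:35, 13:00-14:30, 16:40-18:00.
Wei ∩ Jun ∩ Emeka: 10:20-11:35, 13:00-14:30, 16:40-18:00.
Wei ∩ Jun ∩ Emeka ∩ Ben: 10:20-11:35, 13:00-14:30, 16:40-18:00.
Wei ∩ Jun ∩ Emeka ∩ Ben ∩ Luca: 10:20-11:35, 13:00-14:30, 16:40-18:00.
Wei ∩ Jun ∩ Emeka ∩ Ben ∩ Luca ∩ Zane: 10:45-11:35, 13:00-14:30, 16:40-18:00.
Wei ∩ Jun ∩ Emeka ∩ Ben ∩ Luca ∩ Zane ∩ Wendy: 10:45-11:35, 13:00-14:30, 16:40-18:00.
The longest is 13:00-14:30 at 90 minutes.

90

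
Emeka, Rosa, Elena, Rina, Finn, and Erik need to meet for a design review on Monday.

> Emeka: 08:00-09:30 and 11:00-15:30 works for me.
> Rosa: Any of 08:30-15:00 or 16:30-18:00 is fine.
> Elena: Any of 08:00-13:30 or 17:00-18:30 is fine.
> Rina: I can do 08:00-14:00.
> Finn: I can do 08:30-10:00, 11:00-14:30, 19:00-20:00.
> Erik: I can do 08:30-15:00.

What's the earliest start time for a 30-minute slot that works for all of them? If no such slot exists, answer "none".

08:30

Emeka ∩ Rosa: 08:30-09:30, 11:00-15:00.
Emeka ∩ Rosa ∩ Elena: 08:30-09:30, 11:00-13:30.
Emeka ∩ Rosa ∩ Elena ∩ Rina: 08:30-09:30, 11:00-13:30.
Emeka ∩ Rosa ∩ Elena ∩ Rina ∩ Finn: 08:30-09:30, 11:00-13:30.
Emeka ∩ Rosa ∩ Elena ∩ Rina ∩ Finn ∩ Erik: 08:30-09:30, 11:00-13:30.
Those are the intersection windows.
The first common window of at least 30 minutes is 08:30-09:30, so the earliest start is 08:30.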